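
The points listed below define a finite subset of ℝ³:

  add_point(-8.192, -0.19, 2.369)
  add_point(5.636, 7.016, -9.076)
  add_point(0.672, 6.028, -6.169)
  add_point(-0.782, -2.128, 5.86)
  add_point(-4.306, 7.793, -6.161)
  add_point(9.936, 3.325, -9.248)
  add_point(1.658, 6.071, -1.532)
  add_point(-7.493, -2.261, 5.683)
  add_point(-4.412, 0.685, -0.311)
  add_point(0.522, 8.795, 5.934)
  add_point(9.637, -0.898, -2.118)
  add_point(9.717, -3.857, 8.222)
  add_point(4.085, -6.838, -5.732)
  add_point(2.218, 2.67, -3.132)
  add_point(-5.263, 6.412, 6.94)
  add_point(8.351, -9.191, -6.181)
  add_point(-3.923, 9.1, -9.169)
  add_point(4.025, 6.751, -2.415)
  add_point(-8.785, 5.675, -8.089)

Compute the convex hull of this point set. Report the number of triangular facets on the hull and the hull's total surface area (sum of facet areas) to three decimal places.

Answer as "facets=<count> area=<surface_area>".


facets=18 area=1115.245

Points on the hull: [0, 1, 5, 7, 9, 11, 12, 14, 15, 16, 18] (11 of 19).

Area of each hull facet:
  f1: (p15, p5, p18) → 122.7010
  f2: (p11, p15, p5) → 99.3315
  f3: (p9, p11, p5) → 134.6852
  f4: (p7, p11, p15) → 132.1943
  f5: (p16, p5, p18) → 38.6073
  f6: (p12, p15, p18) → 15.0734
  f7: (p12, p7, p15) → 25.3322
  f8: (p0, p12, p18) → 94.9626
  f9: (p0, p12, p7) → 31.9611
  f10: (p14, p9, p11) → 48.9981
  f11: (p14, p7, p11) → 77.7604
  f12: (p14, p0, p7) → 16.8747
  f13: (p14, p0, p18) → 51.0202
  f14: (p14, p16, p18) → 46.6739
  f15: (p14, p16, p9) → 49.6514
  f16: (p1, p9, p5) → 42.4694
  f17: (p1, p16, p5) → 13.2048
  f18: (p1, p16, p9) → 73.7437
Σ area = 1115.245

Euler characteristic 11−27+18 = 2 ✓


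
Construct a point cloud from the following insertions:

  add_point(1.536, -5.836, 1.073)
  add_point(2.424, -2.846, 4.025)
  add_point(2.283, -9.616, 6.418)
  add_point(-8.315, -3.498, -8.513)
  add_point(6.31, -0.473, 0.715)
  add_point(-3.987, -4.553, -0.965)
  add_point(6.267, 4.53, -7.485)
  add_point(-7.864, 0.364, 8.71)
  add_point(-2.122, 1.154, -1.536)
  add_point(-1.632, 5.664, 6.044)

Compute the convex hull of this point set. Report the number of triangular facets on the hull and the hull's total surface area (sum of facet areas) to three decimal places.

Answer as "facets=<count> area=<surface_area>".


facets=10 area=680.258

7 of the 10 inputs are extreme points: [0, 2, 3, 4, 6, 7, 9].

Per-facet area ½‖(b−a)×(c−a)‖:
  f1: (p7, p2, p3) → 121.8532
  f2: (p9, p7, p3) → 75.1134
  f3: (p9, p2, p4) → 65.2880
  f4: (p9, p7, p2) → 61.4715
  f5: (p6, p2, p4) → 30.3533
  f6: (p6, p9, p3) → 122.6025
  f7: (p6, p9, p4) → 54.2115
  f8: (p0, p2, p3) → 31.1957
  f9: (p0, p6, p3) → 94.7598
  f10: (p0, p6, p2) → 23.4093
Σ area = 680.258

Euler characteristic 7−15+10 = 2 ✓


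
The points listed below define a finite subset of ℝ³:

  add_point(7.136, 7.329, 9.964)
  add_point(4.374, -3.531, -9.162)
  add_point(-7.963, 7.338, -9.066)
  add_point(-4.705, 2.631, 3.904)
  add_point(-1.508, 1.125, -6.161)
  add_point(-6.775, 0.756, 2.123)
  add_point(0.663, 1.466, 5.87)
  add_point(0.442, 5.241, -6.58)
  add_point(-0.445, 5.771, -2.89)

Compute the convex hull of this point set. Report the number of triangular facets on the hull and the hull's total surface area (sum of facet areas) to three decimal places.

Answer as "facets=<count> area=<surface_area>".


facets=10 area=566.223

Hull vertices (7/9): indices [0, 1, 2, 3, 5, 6, 7].

Facet areas (half cross-product norm):
  f1: (p3, p0, p2) → 87.9789
  f2: (p5, p1, p2) → 98.3534
  f3: (p5, p3, p2) → 20.9977
  f4: (p7, p0, p2) → 66.2814
  f5: (p7, p1, p2) → 38.7939
  f6: (p7, p1, p0) → 87.7267
  f7: (p6, p3, p0) → 21.6403
  f8: (p6, p5, p3) → 7.3994
  f9: (p6, p1, p0) → 70.9968
  f10: (p6, p5, p1) → 66.0546
Σ area = 566.223

Euler: V−E+F = 7−15+10 = 2.


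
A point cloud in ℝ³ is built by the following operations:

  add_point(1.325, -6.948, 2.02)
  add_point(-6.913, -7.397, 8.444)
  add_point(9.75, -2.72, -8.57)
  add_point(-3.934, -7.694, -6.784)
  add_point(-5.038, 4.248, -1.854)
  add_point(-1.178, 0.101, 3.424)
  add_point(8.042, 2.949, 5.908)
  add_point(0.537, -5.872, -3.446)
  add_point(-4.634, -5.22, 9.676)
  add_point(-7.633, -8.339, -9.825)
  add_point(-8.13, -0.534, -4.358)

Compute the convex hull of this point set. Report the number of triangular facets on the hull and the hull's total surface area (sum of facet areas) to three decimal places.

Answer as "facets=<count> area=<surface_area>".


facets=14 area=836.323

Points on the hull: [0, 1, 2, 3, 4, 6, 8, 9, 10] (9 of 11).

Area of each hull facet:
  f1: (p4, p9, p10) → 16.3988
  f2: (p4, p9, p2) → 123.3417
  f3: (p4, p6, p2) → 112.0023
  f4: (p4, p6, p8) → 100.5474
  f5: (p1, p9, p10) → 69.0944
  f6: (p1, p4, p10) → 45.3136
  f7: (p1, p4, p8) → 25.1027
  f8: (p3, p9, p2) → 25.8927
  f9: (p0, p1, p8) → 16.6723
  f10: (p0, p6, p2) → 84.4351
  f11: (p0, p6, p8) → 61.8760
  f12: (p0, p3, p2) → 69.2023
  f13: (p0, p1, p9) → 77.9781
  f14: (p0, p3, p9) → 8.4662
Σ area = 836.323

Euler: V−E+F = 9−21+14 = 2.


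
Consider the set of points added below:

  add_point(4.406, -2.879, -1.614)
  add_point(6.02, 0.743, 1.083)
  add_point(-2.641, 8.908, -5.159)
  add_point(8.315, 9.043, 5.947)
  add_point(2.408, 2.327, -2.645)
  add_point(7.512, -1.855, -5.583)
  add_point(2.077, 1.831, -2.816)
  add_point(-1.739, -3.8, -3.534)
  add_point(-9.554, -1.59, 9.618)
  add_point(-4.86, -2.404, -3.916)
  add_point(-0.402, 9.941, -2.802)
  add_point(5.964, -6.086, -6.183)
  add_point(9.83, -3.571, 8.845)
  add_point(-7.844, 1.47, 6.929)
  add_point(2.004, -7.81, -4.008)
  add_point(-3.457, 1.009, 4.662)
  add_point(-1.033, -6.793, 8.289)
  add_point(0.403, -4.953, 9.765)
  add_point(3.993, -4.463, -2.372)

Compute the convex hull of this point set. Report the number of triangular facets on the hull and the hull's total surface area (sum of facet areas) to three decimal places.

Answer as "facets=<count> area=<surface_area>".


Extreme-point indices: [2, 3, 5, 8, 9, 10, 11, 12, 13, 14, 16, 17] — 12 of 19 on the boundary.

Triangle areas on the boundary:
  f1: (p3, p12, p8) → 124.3533
  f2: (p16, p14, p8) → 59.4207
  f3: (p16, p14, p12) → 71.1645
  f4: (p9, p14, p8) → 59.7570
  f5: (p13, p3, p8) → 29.0614
  f6: (p13, p3, p10) → 91.1573
  f7: (p5, p3, p10) → 85.2548
  f8: (p5, p3, p12) → 89.8271
  f9: (p17, p12, p8) → 23.3801
  f10: (p17, p16, p8) → 13.9028
  f11: (p17, p16, p12) → 10.9774
  f12: (p2, p5, p10) → 24.6818
  f13: (p2, p13, p10) → 25.3724
  f14: (p2, p9, p8) → 82.6883
  f15: (p2, p13, p8) → 9.2666
  f16: (p11, p2, p9) → 67.1633
  f17: (p11, p2, p5) → 30.0901
  f18: (p11, p9, p14) → 19.0993
  f19: (p11, p14, p12) → 37.4450
  f20: (p11, p5, p12) → 33.3438
Σ area = 987.407

Check V−E+F: 12 − 30 + 20 = 2.

facets=20 area=987.407


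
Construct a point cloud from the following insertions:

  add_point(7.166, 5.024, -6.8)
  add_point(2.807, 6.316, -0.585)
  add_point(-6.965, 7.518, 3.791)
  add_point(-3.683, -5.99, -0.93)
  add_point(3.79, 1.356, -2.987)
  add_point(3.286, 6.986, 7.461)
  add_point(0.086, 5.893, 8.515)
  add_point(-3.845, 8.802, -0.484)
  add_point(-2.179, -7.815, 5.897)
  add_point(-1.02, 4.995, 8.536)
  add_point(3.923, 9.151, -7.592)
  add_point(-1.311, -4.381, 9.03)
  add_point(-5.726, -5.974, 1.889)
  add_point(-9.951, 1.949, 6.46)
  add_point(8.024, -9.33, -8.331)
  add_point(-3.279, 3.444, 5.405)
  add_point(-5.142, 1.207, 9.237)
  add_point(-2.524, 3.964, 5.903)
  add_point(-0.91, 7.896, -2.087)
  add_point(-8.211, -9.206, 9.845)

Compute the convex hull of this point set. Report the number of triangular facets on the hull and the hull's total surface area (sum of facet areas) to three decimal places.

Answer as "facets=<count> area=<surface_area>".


facets=24 area=1027.878

Points on the hull: [0, 2, 3, 5, 6, 7, 8, 10, 11, 12, 13, 14, 16, 19] (14 of 20).

Facet areas (half cross-product norm):
  f1: (p3, p10, p14) → 122.0460
  f2: (p3, p19, p14) → 61.1155
  f3: (p16, p19, p13) → 30.3405
  f4: (p0, p10, p14) → 23.4225
  f5: (p0, p5, p14) → 104.4498
  f6: (p0, p5, p10) → 39.2905
  f7: (p11, p5, p14) → 125.4197
  f8: (p11, p16, p19) → 28.6682
  f9: (p12, p19, p13) → 43.7645
  f10: (p12, p3, p13) → 13.8024
  f11: (p12, p3, p19) → 7.3317
  f12: (p7, p3, p10) → 77.9565
  f13: (p7, p5, p10) → 57.0368
  f14: (p7, p2, p5) → 28.6391
  f15: (p7, p3, p13) → 69.9102
  f16: (p7, p2, p13) → 12.4341
  f17: (p8, p19, p14) → 28.6470
  f18: (p8, p11, p14) → 36.1638
  f19: (p8, p11, p19) → 17.3196
  f20: (p6, p11, p5) → 16.4942
  f21: (p6, p11, p16) → 23.7304
  f22: (p6, p2, p5) → 13.1047
  f23: (p6, p2, p13) → 29.6365
  f24: (p6, p16, p13) → 17.1540
Σ area = 1027.878

Check V−E+F: 14 − 36 + 24 = 2.


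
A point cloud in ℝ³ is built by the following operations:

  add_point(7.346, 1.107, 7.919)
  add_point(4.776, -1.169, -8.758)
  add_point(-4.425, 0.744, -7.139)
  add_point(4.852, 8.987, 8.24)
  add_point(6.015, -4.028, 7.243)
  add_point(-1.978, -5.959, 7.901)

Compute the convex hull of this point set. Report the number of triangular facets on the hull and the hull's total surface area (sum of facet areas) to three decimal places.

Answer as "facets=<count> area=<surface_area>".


facets=8 area=547.663

Points on the hull: [0, 1, 2, 3, 4, 5] (6 of 6).

Per-facet area ½‖(b−a)×(c−a)‖:
  f1: (p5, p3, p2) → 131.0733
  f2: (p5, p3, p0) → 45.5856
  f3: (p1, p3, p2) → 91.5378
  f4: (p1, p3, p0) → 69.9104
  f5: (p1, p5, p2) → 79.1838
  f6: (p4, p5, p0) → 19.6317
  f7: (p4, p1, p0) → 43.5730
  f8: (p4, p1, p5) → 67.1674
Σ area = 547.663

Euler: V−E+F = 6−12+8 = 2.


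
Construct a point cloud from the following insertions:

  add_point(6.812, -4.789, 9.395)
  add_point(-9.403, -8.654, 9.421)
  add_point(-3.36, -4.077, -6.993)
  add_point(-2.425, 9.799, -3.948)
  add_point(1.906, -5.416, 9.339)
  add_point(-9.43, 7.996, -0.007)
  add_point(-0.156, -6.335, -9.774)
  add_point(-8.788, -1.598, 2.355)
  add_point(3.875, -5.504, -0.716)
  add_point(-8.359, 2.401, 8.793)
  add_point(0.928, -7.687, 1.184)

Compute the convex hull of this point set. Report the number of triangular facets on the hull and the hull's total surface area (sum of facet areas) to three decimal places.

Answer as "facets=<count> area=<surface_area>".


facets=16 area=898.666

Extreme-point indices: [0, 1, 2, 3, 5, 6, 7, 8, 9, 10] — 10 of 11 on the boundary.

Per-facet area ½‖(b−a)×(c−a)‖:
  f1: (p3, p6, p5) → 71.0975
  f2: (p9, p1, p5) → 47.9654
  f3: (p9, p1, p0) → 87.7644
  f4: (p9, p3, p5) → 38.9474
  f5: (p9, p3, p0) → 132.6143
  f6: (p2, p6, p5) → 15.5799
  f7: (p2, p6, p1) → 33.7683
  f8: (p10, p1, p0) → 69.5833
  f9: (p10, p6, p1) → 61.5284
  f10: (p8, p3, p0) → 86.6675
  f11: (p8, p3, p6) → 81.2151
  f12: (p8, p10, p0) → 21.3254
  f13: (p8, p10, p6) → 20.4718
  f14: (p7, p1, p5) → 26.2603
  f15: (p7, p2, p5) → 54.8427
  f16: (p7, p2, p1) → 49.0341
Σ area = 898.666

Euler characteristic 10−24+16 = 2 ✓


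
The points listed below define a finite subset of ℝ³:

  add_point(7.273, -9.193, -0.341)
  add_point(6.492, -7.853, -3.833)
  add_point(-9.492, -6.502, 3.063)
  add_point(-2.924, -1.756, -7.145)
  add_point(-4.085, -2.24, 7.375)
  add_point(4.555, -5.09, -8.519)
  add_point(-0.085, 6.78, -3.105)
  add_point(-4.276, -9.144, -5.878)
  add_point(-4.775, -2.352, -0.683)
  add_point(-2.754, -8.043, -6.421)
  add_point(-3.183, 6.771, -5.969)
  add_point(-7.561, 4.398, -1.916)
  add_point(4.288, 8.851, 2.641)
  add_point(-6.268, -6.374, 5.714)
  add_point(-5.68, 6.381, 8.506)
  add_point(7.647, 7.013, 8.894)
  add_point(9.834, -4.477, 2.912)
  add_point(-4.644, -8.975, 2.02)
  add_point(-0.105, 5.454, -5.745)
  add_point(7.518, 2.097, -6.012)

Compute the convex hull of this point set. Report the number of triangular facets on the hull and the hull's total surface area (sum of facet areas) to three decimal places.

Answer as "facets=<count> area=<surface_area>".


facets=30 area=1105.873

Hull vertices (17/20): indices [0, 1, 2, 3, 4, 5, 7, 9, 10, 11, 12, 13, 14, 15, 16, 17, 19].

Per-facet area ½‖(b−a)×(c−a)‖:
  f1: (p19, p10, p12) → 57.9436
  f2: (p19, p10, p5) → 47.6801
  f3: (p19, p15, p16) → 73.1236
  f4: (p19, p15, p12) → 39.0105
  f5: (p13, p0, p16) → 47.3679
  f6: (p7, p11, p2) → 63.5398
  f7: (p14, p15, p12) → 43.1835
  f8: (p14, p10, p12) → 66.9556
  f9: (p14, p11, p10) → 31.3339
  f10: (p14, p11, p2) → 64.0182
  f11: (p14, p13, p2) → 26.7374
  f12: (p1, p19, p5) → 23.5534
  f13: (p1, p7, p5) → 28.8927
  f14: (p1, p7, p0) → 19.9198
  f15: (p1, p0, p16) → 11.4607
  f16: (p1, p19, p16) → 40.7270
  f17: (p4, p15, p16) → 87.8570
  f18: (p4, p13, p16) → 36.0342
  f19: (p4, p14, p15) → 58.4936
  f20: (p4, p14, p13) → 13.8297
  f21: (p17, p13, p0) → 25.4087
  f22: (p17, p7, p0) → 46.6405
  f23: (p17, p13, p2) → 9.7213
  f24: (p17, p7, p2) → 21.2808
  f25: (p9, p7, p5) → 1.8522
  f26: (p3, p11, p10) → 26.7009
  f27: (p3, p7, p11) → 31.5039
  f28: (p3, p9, p7) → 5.0856
  f29: (p3, p10, p5) → 31.9752
  f30: (p3, p9, p5) → 24.0416
Σ area = 1105.873

Check V−E+F: 17 − 45 + 30 = 2.


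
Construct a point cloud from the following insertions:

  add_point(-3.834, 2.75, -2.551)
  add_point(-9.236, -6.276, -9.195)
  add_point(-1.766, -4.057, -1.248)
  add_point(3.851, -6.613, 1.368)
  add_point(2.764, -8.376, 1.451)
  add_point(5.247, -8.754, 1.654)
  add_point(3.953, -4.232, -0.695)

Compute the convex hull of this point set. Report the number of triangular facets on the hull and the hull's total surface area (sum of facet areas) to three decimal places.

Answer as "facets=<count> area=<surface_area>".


Points on the hull: [0, 1, 2, 3, 4, 5, 6] (7 of 7).

Triangle areas on the boundary:
  f1: (p2, p0, p1) → 39.8925
  f2: (p6, p5, p1) → 39.2056
  f3: (p6, p0, p1) → 65.9375
  f4: (p4, p5, p1) → 12.1379
  f5: (p4, p2, p1) → 30.2758
  f6: (p4, p2, p0) → 12.6719
  f7: (p3, p4, p5) → 2.4092
  f8: (p3, p4, p0) → 12.4952
  f9: (p3, p6, p5) → 2.9567
  f10: (p3, p6, p0) → 13.5514
Σ area = 231.534

Euler characteristic 7−15+10 = 2 ✓

facets=10 area=231.534


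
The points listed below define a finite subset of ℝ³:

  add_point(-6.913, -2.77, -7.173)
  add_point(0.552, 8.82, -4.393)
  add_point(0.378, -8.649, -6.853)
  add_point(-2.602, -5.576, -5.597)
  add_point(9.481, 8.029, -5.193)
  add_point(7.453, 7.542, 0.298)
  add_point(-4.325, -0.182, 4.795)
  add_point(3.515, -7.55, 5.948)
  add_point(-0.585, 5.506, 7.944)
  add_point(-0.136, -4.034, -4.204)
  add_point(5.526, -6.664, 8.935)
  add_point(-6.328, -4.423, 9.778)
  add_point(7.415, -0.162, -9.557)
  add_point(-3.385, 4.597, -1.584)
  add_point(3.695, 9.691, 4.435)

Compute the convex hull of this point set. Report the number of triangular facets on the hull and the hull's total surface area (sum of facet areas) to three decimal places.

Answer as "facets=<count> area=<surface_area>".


12 of the 15 inputs are extreme points: [0, 1, 2, 4, 5, 7, 8, 10, 11, 12, 13, 14].

Area of each hull facet:
  f1: (p11, p2, p0) → 79.2596
  f2: (p12, p2, p0) → 53.1899
  f3: (p12, p10, p4) → 92.8776
  f4: (p12, p10, p2) → 94.7824
  f5: (p1, p12, p0) → 80.6647
  f6: (p1, p12, p4) → 42.5744
  f7: (p7, p11, p2) → 72.0358
  f8: (p7, p10, p2) → 9.1287
  f9: (p7, p10, p11) → 20.2317
  f10: (p13, p11, p0) → 72.9489
  f11: (p13, p1, p0) → 28.1941
  f12: (p14, p1, p4) → 41.1126
  f13: (p5, p10, p4) → 39.5954
  f14: (p5, p14, p4) → 9.7352
  f15: (p5, p14, p10) → 49.7218
  f16: (p8, p10, p11) → 66.1238
  f17: (p8, p14, p10) → 45.2155
  f18: (p8, p13, p11) → 57.7938
  f19: (p8, p13, p1) → 31.4565
  f20: (p8, p14, p1) → 31.9047
Σ area = 1018.547

Euler: V−E+F = 12−30+20 = 2.

facets=20 area=1018.547


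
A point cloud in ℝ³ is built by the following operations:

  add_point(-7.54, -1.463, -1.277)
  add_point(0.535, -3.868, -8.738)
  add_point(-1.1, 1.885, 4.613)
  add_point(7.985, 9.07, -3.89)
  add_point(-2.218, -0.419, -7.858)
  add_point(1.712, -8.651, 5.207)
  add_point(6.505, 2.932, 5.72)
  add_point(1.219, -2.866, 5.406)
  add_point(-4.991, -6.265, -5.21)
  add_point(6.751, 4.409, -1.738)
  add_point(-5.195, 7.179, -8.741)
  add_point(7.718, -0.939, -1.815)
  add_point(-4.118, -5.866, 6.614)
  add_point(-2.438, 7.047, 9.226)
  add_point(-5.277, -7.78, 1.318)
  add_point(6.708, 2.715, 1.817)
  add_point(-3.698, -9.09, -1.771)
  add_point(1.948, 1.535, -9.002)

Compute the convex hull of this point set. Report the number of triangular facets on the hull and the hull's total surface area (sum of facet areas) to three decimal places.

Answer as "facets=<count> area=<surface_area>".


facets=22 area=944.748

13 of the 18 inputs are extreme points: [0, 1, 3, 5, 6, 8, 10, 11, 12, 13, 14, 16, 17].

Per-facet area ½‖(b−a)×(c−a)‖:
  f1: (p10, p13, p0) → 84.1416
  f2: (p10, p13, p3) → 113.1017
  f3: (p12, p13, p0) → 62.3270
  f4: (p14, p12, p0) → 20.5706
  f5: (p5, p1, p16) → 41.1595
  f6: (p5, p12, p13) → 41.2977
  f7: (p5, p14, p16) → 14.9171
  f8: (p5, p14, p12) → 18.7683
  f9: (p17, p10, p3) → 49.7477
  f10: (p17, p1, p10) → 23.3417
  f11: (p8, p1, p16) → 15.0697
  f12: (p8, p1, p10) → 43.3586
  f13: (p8, p10, p0) → 38.9893
  f14: (p8, p14, p0) → 20.3707
  f15: (p8, p14, p16) → 8.2393
  f16: (p6, p13, p3) → 59.0950
  f17: (p6, p5, p13) → 65.4697
  f18: (p11, p6, p3) → 42.2426
  f19: (p11, p6, p5) → 49.2123
  f20: (p11, p5, p1) → 61.9804
  f21: (p11, p17, p3) → 44.9093
  f22: (p11, p17, p1) → 26.4388
Σ area = 944.748

Euler: V−E+F = 13−33+22 = 2.


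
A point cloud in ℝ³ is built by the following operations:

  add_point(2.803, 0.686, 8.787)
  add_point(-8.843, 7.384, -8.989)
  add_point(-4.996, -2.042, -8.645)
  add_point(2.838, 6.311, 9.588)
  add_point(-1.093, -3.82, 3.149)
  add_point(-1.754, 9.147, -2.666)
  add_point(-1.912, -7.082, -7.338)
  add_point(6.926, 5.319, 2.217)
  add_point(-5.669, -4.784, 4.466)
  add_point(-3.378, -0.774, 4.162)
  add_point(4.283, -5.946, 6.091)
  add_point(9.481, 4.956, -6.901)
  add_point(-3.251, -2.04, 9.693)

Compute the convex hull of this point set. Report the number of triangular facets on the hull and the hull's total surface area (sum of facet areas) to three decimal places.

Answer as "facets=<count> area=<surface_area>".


facets=18 area=948.122

11 of the 13 inputs are extreme points: [0, 1, 2, 3, 5, 6, 7, 8, 10, 11, 12].

Per-facet area ½‖(b−a)×(c−a)‖:
  f1: (p3, p12, p1) → 109.4754
  f2: (p2, p11, p1) → 82.2370
  f3: (p2, p6, p11) → 48.5902
  f4: (p10, p6, p11) → 114.4101
  f5: (p5, p11, p1) → 57.0691
  f6: (p5, p3, p1) → 37.7592
  f7: (p8, p2, p6) → 37.9240
  f8: (p8, p10, p6) → 63.0844
  f9: (p8, p10, p12) → 28.8560
  f10: (p8, p12, p1) → 54.3439
  f11: (p8, p2, p1) → 66.8834
  f12: (p7, p10, p11) → 54.6061
  f13: (p7, p10, p3) → 49.8248
  f14: (p7, p5, p11) → 49.4555
  f15: (p7, p5, p3) → 45.2459
  f16: (p0, p3, p12) → 17.5356
  f17: (p0, p10, p12) → 24.2649
  f18: (p0, p10, p3) → 6.5563
Σ area = 948.122

Euler characteristic 11−27+18 = 2 ✓


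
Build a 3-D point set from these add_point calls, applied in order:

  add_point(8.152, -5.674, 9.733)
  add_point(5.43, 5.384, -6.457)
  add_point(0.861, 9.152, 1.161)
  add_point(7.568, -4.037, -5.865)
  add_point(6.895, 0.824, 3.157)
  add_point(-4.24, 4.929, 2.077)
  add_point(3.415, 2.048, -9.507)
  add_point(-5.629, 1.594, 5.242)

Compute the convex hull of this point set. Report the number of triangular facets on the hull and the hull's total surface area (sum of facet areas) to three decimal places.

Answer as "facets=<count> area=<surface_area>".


facets=12 area=567.159

Hull vertices (8/8): indices [0, 1, 2, 3, 4, 5, 6, 7].

Facet areas (half cross-product norm):
  f1: (p2, p0, p7) → 86.9035
  f2: (p1, p6, p2) → 19.8298
  f3: (p3, p0, p7) → 119.0167
  f4: (p3, p6, p7) → 70.4844
  f5: (p3, p1, p6) → 20.3314
  f6: (p5, p2, p7) → 10.6271
  f7: (p5, p6, p7) → 28.3658
  f8: (p5, p6, p2) → 43.5360
  f9: (p4, p2, p0) → 31.4424
  f10: (p4, p1, p2) → 45.5657
  f11: (p4, p3, p0) → 45.9845
  f12: (p4, p3, p1) → 45.0718
Σ area = 567.159

Euler characteristic 8−18+12 = 2 ✓


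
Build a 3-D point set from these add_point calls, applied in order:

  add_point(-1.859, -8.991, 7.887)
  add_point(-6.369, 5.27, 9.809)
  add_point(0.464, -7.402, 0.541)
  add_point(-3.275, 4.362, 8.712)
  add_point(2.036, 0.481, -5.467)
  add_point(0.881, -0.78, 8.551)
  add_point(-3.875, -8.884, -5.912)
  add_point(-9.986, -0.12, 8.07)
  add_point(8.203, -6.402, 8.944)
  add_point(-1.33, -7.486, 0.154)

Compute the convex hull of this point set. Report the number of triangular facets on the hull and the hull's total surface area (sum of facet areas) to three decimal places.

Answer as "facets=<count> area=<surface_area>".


facets=10 area=667.146

Extreme-point indices: [0, 1, 3, 4, 6, 7, 8] — 7 of 10 on the boundary.

Triangle areas on the boundary:
  f1: (p0, p6, p7) → 83.5733
  f2: (p0, p6, p8) → 70.7371
  f3: (p0, p1, p7) → 39.3282
  f4: (p0, p1, p8) → 78.6781
  f5: (p4, p6, p7) → 93.9619
  f6: (p4, p1, p7) → 59.7516
  f7: (p4, p6, p8) → 94.2557
  f8: (p3, p1, p8) → 14.5358
  f9: (p3, p4, p8) → 112.4919
  f10: (p3, p4, p1) → 19.8318
Σ area = 667.146

Euler: V−E+F = 7−15+10 = 2.


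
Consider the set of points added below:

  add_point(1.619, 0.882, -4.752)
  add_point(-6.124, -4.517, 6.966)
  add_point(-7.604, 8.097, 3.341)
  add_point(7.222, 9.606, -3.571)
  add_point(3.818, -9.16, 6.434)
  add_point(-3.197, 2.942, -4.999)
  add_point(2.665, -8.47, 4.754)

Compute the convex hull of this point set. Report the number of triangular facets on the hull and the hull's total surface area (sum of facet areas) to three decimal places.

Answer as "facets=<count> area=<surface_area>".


facets=10 area=579.131

Hull vertices (7/7): indices [0, 1, 2, 3, 4, 5, 6].

Area of each hull facet:
  f1: (p4, p3, p2) → 160.6936
  f2: (p5, p3, p2) → 66.9155
  f3: (p1, p4, p2) → 63.1692
  f4: (p1, p5, p2) → 67.9159
  f5: (p0, p4, p3) → 72.9392
  f6: (p0, p5, p3) → 26.9626
  f7: (p6, p1, p4) → 9.6023
  f8: (p6, p1, p5) → 70.2809
  f9: (p6, p0, p4) → 8.2111
  f10: (p6, p0, p5) → 32.4412
Σ area = 579.131

Euler: V−E+F = 7−15+10 = 2.


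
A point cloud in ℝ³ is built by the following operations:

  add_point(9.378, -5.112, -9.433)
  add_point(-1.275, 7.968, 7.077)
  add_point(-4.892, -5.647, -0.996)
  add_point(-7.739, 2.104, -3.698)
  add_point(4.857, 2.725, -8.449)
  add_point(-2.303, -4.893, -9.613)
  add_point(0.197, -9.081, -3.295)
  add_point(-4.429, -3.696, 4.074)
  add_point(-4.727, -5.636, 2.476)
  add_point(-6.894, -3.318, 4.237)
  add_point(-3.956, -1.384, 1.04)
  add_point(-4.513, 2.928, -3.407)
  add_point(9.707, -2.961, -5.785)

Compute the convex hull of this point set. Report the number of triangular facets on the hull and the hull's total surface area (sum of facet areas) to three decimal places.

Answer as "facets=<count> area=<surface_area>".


facets=20 area=702.397

Hull vertices (12/13): indices [0, 1, 2, 3, 4, 5, 6, 7, 8, 9, 11, 12].

Per-facet area ½‖(b−a)×(c−a)‖:
  f1: (p9, p1, p3) → 59.9897
  f2: (p11, p1, p3) → 18.1466
  f3: (p7, p9, p1) → 15.4911
  f4: (p7, p6, p12) → 57.3938
  f5: (p7, p1, p12) → 106.7386
  f6: (p0, p6, p12) → 24.3284
  f7: (p0, p5, p6) → 43.9335
  f8: (p2, p5, p6) → 25.3949
  f9: (p2, p9, p3) → 25.9166
  f10: (p2, p5, p3) → 37.6843
  f11: (p8, p7, p6) → 7.6850
  f12: (p8, p7, p9) → 3.1600
  f13: (p8, p2, p6) → 10.8130
  f14: (p8, p2, p9) → 5.6056
  f15: (p4, p0, p5) → 45.7005
  f16: (p4, p5, p3) → 55.0148
  f17: (p4, p11, p3) → 10.5786
  f18: (p4, p0, p12) → 16.8446
  f19: (p4, p1, p12) → 68.8133
  f20: (p4, p11, p1) → 63.1646
Σ area = 702.397

Euler: V−E+F = 12−30+20 = 2.


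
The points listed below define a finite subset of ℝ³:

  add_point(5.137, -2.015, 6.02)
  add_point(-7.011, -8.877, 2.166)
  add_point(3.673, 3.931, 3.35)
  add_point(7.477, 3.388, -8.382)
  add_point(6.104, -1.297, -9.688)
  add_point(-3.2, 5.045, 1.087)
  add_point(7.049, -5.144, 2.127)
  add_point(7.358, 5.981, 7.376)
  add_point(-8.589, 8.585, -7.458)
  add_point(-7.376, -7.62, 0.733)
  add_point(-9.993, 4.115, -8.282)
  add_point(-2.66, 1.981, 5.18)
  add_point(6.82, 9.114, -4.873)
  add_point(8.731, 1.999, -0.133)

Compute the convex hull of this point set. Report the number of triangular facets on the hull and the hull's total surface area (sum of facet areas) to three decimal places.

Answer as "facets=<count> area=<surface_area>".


Points on the hull: [0, 1, 3, 4, 5, 6, 7, 8, 9, 10, 11, 12, 13] (13 of 14).

Triangle areas on the boundary:
  f1: (p9, p1, p10) → 2.7963
  f2: (p9, p4, p10) → 119.3049
  f3: (p9, p4, p1) → 15.1782
  f4: (p6, p4, p13) → 39.9678
  f5: (p6, p4, p1) → 90.6359
  f6: (p6, p7, p13) → 32.7356
  f7: (p12, p7, p13) → 37.6403
  f8: (p0, p6, p1) → 38.1346
  f9: (p0, p6, p7) → 18.3280
  f10: (p0, p11, p1) → 53.0454
  f11: (p0, p11, p7) → 36.3846
  f12: (p5, p11, p7) → 28.2779
  f13: (p3, p4, p13) → 21.1629
  f14: (p3, p12, p13) → 26.6971
  f15: (p8, p12, p7) → 97.0467
  f16: (p8, p5, p7) → 38.3661
  f17: (p8, p3, p12) → 52.7353
  f18: (p8, p5, p11) → 12.7881
  f19: (p8, p4, p10) → 40.5094
  f20: (p8, p3, p4) → 42.6957
  f21: (p8, p1, p10) → 33.3222
  f22: (p8, p11, p1) → 93.1888
Σ area = 970.942

Check V−E+F: 13 − 33 + 22 = 2.

facets=22 area=970.942


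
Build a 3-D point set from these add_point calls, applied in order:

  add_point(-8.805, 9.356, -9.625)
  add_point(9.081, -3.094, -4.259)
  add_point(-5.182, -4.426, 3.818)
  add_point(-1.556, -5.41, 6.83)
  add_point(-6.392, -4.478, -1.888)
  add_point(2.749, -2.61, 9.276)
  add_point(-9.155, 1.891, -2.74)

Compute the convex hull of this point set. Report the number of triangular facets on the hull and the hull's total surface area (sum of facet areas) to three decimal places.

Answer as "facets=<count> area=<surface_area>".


facets=10 area=579.731

7 of the 7 inputs are extreme points: [0, 1, 2, 3, 4, 5, 6].

Triangle areas on the boundary:
  f1: (p5, p0, p6) → 69.0115
  f2: (p5, p0, p1) → 166.1432
  f3: (p2, p5, p6) → 39.8640
  f4: (p4, p0, p6) → 23.9854
  f5: (p4, p0, p1) → 125.9781
  f6: (p4, p2, p6) → 20.0167
  f7: (p3, p5, p1) → 42.3688
  f8: (p3, p2, p5) → 9.2378
  f9: (p3, p4, p1) → 74.1015
  f10: (p3, p4, p2) → 9.0244
Σ area = 579.731

Euler characteristic 7−15+10 = 2 ✓


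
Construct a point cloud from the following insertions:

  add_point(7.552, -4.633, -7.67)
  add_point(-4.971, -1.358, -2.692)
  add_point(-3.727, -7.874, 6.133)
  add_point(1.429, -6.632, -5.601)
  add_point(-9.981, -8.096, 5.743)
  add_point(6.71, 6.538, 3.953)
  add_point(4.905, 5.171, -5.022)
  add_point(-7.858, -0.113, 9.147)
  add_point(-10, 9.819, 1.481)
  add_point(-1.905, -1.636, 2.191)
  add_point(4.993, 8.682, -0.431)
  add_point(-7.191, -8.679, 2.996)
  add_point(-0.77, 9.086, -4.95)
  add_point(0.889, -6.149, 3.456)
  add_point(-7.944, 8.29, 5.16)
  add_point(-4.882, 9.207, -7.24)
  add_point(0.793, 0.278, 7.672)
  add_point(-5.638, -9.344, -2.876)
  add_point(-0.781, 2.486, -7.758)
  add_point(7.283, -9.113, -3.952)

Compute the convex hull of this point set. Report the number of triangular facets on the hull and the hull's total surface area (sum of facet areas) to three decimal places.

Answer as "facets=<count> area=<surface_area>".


18 of the 20 inputs are extreme points: [0, 2, 3, 4, 5, 6, 7, 8, 10, 11, 12, 13, 14, 15, 16, 17, 18, 19].

Triangle areas on the boundary:
  f1: (p15, p17, p8) → 95.3879
  f2: (p4, p17, p8) → 89.3193
  f3: (p4, p7, p8) → 51.3931
  f4: (p14, p7, p8) → 15.5886
  f5: (p14, p5, p7) → 68.6382
  f6: (p18, p15, p0) → 13.7752
  f7: (p18, p15, p17) → 45.8516
  f8: (p12, p15, p8) → 23.8411
  f9: (p19, p5, p0) → 46.9249
  f10: (p3, p18, p0) → 32.2399
  f11: (p3, p18, p17) → 37.9920
  f12: (p3, p19, p0) → 17.4632
  f13: (p3, p19, p17) → 21.6996
  f14: (p10, p5, p0) → 39.7535
  f15: (p10, p12, p8) → 39.4976
  f16: (p10, p14, p8) → 31.4880
  f17: (p10, p14, p5) → 36.4360
  f18: (p6, p15, p0) → 48.3037
  f19: (p6, p12, p15) → 11.1213
  f20: (p6, p10, p0) → 19.5702
  f21: (p6, p10, p12) → 18.7351
  f22: (p11, p4, p17) → 6.1292
  f23: (p11, p19, p17) → 37.3839
  f24: (p16, p5, p7) → 28.7131
  f25: (p16, p19, p5) → 75.5707
  f26: (p2, p11, p4) → 9.3816
  f27: (p2, p11, p19) → 35.4169
  f28: (p2, p4, p7) → 26.7859
  f29: (p2, p16, p7) → 36.3524
  f30: (p13, p16, p19) → 29.9472
  f31: (p13, p2, p19) → 18.2440
  f32: (p13, p2, p16) → 21.5519
Σ area = 1130.497

Euler characteristic 18−48+32 = 2 ✓

facets=32 area=1130.497


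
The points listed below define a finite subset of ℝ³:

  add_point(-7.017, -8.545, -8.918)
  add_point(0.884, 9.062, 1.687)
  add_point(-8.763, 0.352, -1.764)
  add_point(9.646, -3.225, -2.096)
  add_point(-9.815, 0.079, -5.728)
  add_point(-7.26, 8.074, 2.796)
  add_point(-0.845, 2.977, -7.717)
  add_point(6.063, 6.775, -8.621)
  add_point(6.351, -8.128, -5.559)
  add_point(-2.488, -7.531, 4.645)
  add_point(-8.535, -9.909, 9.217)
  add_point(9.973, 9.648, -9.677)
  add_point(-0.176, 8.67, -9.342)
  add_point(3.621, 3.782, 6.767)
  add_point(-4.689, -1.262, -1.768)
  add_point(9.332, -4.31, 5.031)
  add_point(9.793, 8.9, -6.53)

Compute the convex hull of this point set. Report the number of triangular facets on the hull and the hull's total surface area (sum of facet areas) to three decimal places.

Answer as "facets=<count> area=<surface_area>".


facets=20 area=1371.879

Hull vertices (12/17): indices [0, 1, 3, 4, 5, 8, 10, 11, 12, 13, 15, 16].

Area of each hull facet:
  f1: (p0, p10, p4) → 84.0124
  f2: (p5, p10, p4) → 104.7529
  f3: (p8, p0, p11) → 126.5341
  f4: (p8, p0, p10) → 124.2248
  f5: (p12, p5, p4) → 73.8581
  f6: (p12, p0, p4) → 61.9290
  f7: (p12, p0, p11) → 84.0609
  f8: (p13, p5, p10) → 109.5410
  f9: (p1, p13, p5) → 31.8652
  f10: (p1, p12, p11) → 56.4281
  f11: (p1, p12, p5) → 45.8618
  f12: (p16, p1, p11) → 14.0926
  f13: (p16, p1, p13) → 46.6780
  f14: (p15, p8, p10) → 110.6799
  f15: (p15, p13, p10) → 90.9984
  f16: (p15, p16, p13) → 77.6066
  f17: (p15, p16, p11) → 16.4965
  f18: (p3, p8, p11) → 47.5143
  f19: (p3, p15, p11) → 41.8009
  f20: (p3, p15, p8) → 22.9436
Σ area = 1371.879

Check V−E+F: 12 − 30 + 20 = 2.


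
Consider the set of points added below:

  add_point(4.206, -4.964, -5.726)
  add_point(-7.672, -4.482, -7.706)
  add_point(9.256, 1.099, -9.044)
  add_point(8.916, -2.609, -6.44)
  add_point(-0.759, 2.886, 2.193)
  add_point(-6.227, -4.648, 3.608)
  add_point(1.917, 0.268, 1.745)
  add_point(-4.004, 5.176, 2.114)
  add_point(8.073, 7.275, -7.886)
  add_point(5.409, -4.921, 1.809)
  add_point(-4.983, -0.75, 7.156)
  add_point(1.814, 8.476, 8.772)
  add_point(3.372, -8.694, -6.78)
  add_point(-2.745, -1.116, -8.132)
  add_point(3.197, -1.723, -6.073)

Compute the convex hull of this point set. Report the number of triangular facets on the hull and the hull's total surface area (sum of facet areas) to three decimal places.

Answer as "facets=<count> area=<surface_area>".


Points on the hull: [1, 2, 3, 5, 7, 8, 9, 10, 11, 12, 13] (11 of 15).

Facet areas (half cross-product norm):
  f1: (p12, p2, p1) → 68.1907
  f2: (p5, p12, p1) → 66.2472
  f3: (p3, p12, p2) → 14.5447
  f4: (p3, p8, p2) → 10.7759
  f5: (p3, p8, p11) → 89.3308
  f6: (p9, p5, p12) → 56.4149
  f7: (p9, p3, p11) → 69.1287
  f8: (p9, p3, p12) → 34.9058
  f9: (p13, p2, p1) → 14.7826
  f10: (p13, p8, p1) → 4.4033
  f11: (p13, p8, p2) → 39.1162
  f12: (p7, p8, p1) → 111.4818
  f13: (p7, p8, p11) → 74.4607
  f14: (p10, p9, p11) → 70.8341
  f15: (p10, p9, p5) → 31.6975
  f16: (p10, p7, p11) → 36.7705
  f17: (p10, p5, p1) → 22.9752
  f18: (p10, p7, p1) → 55.6016
Σ area = 871.662

Check V−E+F: 11 − 27 + 18 = 2.

facets=18 area=871.662


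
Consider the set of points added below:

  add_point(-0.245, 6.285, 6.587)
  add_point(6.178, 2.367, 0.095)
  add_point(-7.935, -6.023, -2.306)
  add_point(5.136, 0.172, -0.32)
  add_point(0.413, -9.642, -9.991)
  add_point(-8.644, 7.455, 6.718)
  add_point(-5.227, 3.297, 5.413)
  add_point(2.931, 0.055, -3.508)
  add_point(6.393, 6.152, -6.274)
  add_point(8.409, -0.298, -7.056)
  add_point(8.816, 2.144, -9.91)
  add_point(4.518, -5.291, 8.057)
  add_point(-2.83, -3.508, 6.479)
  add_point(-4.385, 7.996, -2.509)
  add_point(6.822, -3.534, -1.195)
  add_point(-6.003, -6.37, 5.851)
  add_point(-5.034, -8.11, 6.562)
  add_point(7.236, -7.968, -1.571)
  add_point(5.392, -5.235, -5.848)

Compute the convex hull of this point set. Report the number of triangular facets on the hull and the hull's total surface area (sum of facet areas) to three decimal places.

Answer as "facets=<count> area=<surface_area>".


facets=22 area=1064.085

13 of the 19 inputs are extreme points: [0, 1, 2, 4, 5, 8, 9, 10, 11, 13, 15, 16, 17].

Area of each hull facet:
  f1: (p16, p11, p5) → 80.3167
  f2: (p13, p4, p10) → 115.6020
  f3: (p0, p11, p5) → 46.3119
  f4: (p0, p13, p5) → 39.1425
  f5: (p17, p4, p10) → 69.1948
  f6: (p17, p16, p4) → 80.3451
  f7: (p17, p16, p11) → 52.1095
  f8: (p15, p16, p5) → 7.3041
  f9: (p2, p13, p5) → 72.5607
  f10: (p2, p13, p4) → 85.5700
  f11: (p2, p15, p5) → 59.1386
  f12: (p2, p16, p4) → 53.9513
  f13: (p2, p15, p16) → 7.8470
  f14: (p1, p0, p11) → 53.0972
  f15: (p8, p13, p10) → 24.8713
  f16: (p8, p0, p13) → 58.2368
  f17: (p8, p1, p10) → 21.5577
  f18: (p8, p1, p0) → 34.0835
  f19: (p9, p17, p11) → 45.8967
  f20: (p9, p1, p11) → 39.5932
  f21: (p9, p17, p10) → 4.2863
  f22: (p9, p1, p10) → 13.0677
Σ area = 1064.085

Check V−E+F: 13 − 33 + 22 = 2.


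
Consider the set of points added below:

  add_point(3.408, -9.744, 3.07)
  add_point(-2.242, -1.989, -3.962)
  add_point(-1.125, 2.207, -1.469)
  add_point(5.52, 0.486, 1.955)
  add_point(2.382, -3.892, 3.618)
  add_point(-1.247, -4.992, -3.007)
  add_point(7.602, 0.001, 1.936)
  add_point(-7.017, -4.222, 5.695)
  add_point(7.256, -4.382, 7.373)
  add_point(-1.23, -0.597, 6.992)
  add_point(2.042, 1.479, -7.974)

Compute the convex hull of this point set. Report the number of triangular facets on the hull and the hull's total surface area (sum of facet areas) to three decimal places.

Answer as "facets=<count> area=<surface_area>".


10 of the 11 inputs are extreme points: [0, 1, 2, 3, 5, 6, 7, 8, 9, 10].

Triangle areas on the boundary:
  f1: (p10, p0, p6) → 61.1199
  f2: (p8, p0, p7) → 47.6081
  f3: (p8, p0, p6) → 27.5355
  f4: (p2, p10, p6) → 34.8102
  f5: (p5, p0, p7) → 45.8206
  f6: (p5, p10, p0) → 32.3988
  f7: (p9, p8, p6) → 31.5477
  f8: (p9, p8, p7) → 26.8826
  f9: (p9, p2, p7) → 30.9796
  f10: (p1, p5, p7) → 17.2980
  f11: (p1, p5, p10) → 10.0977
  f12: (p1, p2, p7) → 27.1416
  f13: (p1, p2, p10) → 16.4162
  f14: (p3, p2, p6) → 3.7294
  f15: (p3, p9, p6) → 5.9987
  f16: (p3, p9, p2) → 29.9172
Σ area = 449.302

Euler: V−E+F = 10−24+16 = 2.

facets=16 area=449.302


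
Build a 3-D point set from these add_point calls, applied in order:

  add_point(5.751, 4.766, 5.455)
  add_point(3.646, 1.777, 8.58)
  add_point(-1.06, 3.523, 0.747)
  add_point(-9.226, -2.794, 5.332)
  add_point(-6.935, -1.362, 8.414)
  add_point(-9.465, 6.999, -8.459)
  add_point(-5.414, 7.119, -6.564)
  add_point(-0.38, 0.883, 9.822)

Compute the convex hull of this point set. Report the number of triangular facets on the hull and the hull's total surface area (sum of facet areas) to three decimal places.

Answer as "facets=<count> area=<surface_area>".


facets=12 area=415.415

Points on the hull: [0, 1, 2, 3, 4, 5, 6, 7] (8 of 8).

Facet areas (half cross-product norm):
  f1: (p7, p0, p5) → 87.0145
  f2: (p4, p3, p5) → 31.4808
  f3: (p4, p7, p5) → 66.2977
  f4: (p4, p7, p3) → 9.0865
  f5: (p1, p7, p0) → 7.1281
  f6: (p1, p7, p3) → 15.5392
  f7: (p1, p2, p0) → 20.0643
  f8: (p1, p2, p3) → 52.3743
  f9: (p6, p0, p5) → 15.0913
  f10: (p6, p2, p0) → 24.6448
  f11: (p6, p3, p5) → 35.5507
  f12: (p6, p2, p3) → 51.1430
Σ area = 415.415

Check V−E+F: 8 − 18 + 12 = 2.


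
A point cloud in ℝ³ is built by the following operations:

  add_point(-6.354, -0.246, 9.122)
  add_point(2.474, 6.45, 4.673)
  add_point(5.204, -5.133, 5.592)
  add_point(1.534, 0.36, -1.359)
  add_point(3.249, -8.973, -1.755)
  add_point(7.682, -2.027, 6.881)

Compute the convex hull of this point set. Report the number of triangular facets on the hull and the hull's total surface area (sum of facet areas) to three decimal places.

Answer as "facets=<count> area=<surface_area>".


facets=8 area=354.102

Hull vertices (6/6): indices [0, 1, 2, 3, 4, 5].

Area of each hull facet:
  f1: (p1, p5, p0) → 59.9617
  f2: (p3, p1, p0) → 50.2641
  f3: (p3, p4, p0) → 62.0685
  f4: (p3, p1, p5) → 40.6395
  f5: (p3, p4, p5) → 47.8912
  f6: (p2, p5, p0) → 26.8596
  f7: (p2, p4, p0) → 54.4040
  f8: (p2, p4, p5) → 12.0129
Σ area = 354.102

Euler characteristic 6−12+8 = 2 ✓


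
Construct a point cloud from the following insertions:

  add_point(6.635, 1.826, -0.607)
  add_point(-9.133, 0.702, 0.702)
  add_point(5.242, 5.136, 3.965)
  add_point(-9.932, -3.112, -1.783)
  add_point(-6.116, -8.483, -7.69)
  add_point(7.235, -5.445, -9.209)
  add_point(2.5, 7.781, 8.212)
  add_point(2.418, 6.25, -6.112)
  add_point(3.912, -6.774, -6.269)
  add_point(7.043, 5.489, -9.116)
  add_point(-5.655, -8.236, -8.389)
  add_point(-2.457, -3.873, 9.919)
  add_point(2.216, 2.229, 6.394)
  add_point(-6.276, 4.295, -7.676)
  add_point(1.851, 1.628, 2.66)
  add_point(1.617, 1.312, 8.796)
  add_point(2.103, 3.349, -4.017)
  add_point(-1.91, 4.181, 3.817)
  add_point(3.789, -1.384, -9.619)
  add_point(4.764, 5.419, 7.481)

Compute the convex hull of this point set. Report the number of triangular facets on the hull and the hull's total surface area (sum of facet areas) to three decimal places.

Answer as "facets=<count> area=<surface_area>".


Extreme-point indices: [0, 1, 3, 4, 5, 6, 7, 8, 9, 10, 11, 13, 15, 18, 19] — 15 of 20 on the boundary.

Per-facet area ½‖(b−a)×(c−a)‖:
  f1: (p4, p11, p3) → 58.7577
  f2: (p4, p13, p3) → 44.6687
  f3: (p1, p13, p3) → 21.9433
  f4: (p1, p13, p6) → 74.2511
  f5: (p1, p11, p3) → 27.8267
  f6: (p1, p11, p6) → 76.2827
  f7: (p9, p19, p6) → 26.7443
  f8: (p8, p11, p5) → 24.7997
  f9: (p8, p4, p11) → 88.7760
  f10: (p10, p4, p13) → 5.3623
  f11: (p10, p8, p5) → 18.3671
  f12: (p10, p8, p4) → 3.9996
  f13: (p15, p11, p6) → 11.1140
  f14: (p15, p19, p6) → 8.9122
  f15: (p15, p11, p5) → 66.8853
  f16: (p15, p19, p5) → 53.0445
  f17: (p7, p13, p6) → 63.8460
  f18: (p7, p9, p6) → 33.5868
  f19: (p7, p9, p13) → 18.5697
  f20: (p0, p19, p5) → 16.0926
  f21: (p0, p9, p5) → 46.7672
  f22: (p0, p9, p19) → 31.0340
  f23: (p18, p9, p13) → 44.5068
  f24: (p18, p10, p13) → 62.2051
  f25: (p18, p9, p5) → 18.6099
  f26: (p18, p10, p5) → 31.2654
Σ area = 978.219

Euler: V−E+F = 15−39+26 = 2.

facets=26 area=978.219


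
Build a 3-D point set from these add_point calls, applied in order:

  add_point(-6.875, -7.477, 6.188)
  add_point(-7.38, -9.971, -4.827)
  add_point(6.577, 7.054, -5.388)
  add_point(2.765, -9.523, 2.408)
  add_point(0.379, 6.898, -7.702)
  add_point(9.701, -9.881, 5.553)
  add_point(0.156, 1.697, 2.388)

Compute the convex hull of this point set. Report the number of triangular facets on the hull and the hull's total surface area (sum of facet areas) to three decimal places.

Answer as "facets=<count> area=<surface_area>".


Extreme-point indices: [0, 1, 2, 4, 5, 6] — 6 of 7 on the boundary.

Facet areas (half cross-product norm):
  f1: (p2, p5, p1) → 186.3748
  f2: (p0, p5, p1) → 94.7168
  f3: (p4, p2, p1) → 58.1347
  f4: (p4, p0, p1) → 105.9647
  f5: (p6, p4, p2) → 36.0482
  f6: (p6, p4, p0) → 53.3977
  f7: (p6, p2, p5) → 86.6352
  f8: (p6, p0, p5) → 89.7218
Σ area = 710.994

Euler characteristic 6−12+8 = 2 ✓

facets=8 area=710.994
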